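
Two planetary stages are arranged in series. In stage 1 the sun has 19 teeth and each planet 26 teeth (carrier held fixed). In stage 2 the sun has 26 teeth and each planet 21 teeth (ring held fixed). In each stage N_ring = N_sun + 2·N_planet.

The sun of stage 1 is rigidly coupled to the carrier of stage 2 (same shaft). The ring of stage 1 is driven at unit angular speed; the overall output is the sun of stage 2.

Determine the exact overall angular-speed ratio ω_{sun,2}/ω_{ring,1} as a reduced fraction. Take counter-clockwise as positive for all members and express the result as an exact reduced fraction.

-3337/247

Stage 1: N_ring = 19 + 2·26 = 71
Stage 1: 19(ω_s−ω_c) = −71(ω_r−ω_c),  ω_c=0, ω_r=1
Stage 1: ω_s = 0 − (71/19)(1−0) = -71/19
  ⇒ ω_s¹/ω_r¹ = -71/19
Stage 2: N_ring = 26 + 2·21 = 68
Stage 2: 26(ω_s−ω_c) = −68(ω_r−ω_c),  ω_r=0, ω_c=1
Stage 2: ω_s = 1 − (68/26)(0−1) = 47/13
  ⇒ ω_s²/ω_c² = 47/13
Coupling ω_c² = ω_s¹ ⇒ overall = -71/19 × 47/13 = -3337/247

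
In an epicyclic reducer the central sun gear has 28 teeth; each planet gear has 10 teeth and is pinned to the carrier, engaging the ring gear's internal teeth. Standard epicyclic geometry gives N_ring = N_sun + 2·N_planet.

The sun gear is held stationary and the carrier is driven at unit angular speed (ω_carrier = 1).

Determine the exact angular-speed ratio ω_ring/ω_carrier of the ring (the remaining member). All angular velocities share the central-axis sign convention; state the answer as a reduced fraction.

N_ring = 28 + 2·10 = 48
28(ω_s−ω_c) = −48(ω_r−ω_c),  ω_s=0, ω_c=1
ω_r = 1 − (28/48)(0−1) = 19/12
ω_r/ω_c = 19/12

19/12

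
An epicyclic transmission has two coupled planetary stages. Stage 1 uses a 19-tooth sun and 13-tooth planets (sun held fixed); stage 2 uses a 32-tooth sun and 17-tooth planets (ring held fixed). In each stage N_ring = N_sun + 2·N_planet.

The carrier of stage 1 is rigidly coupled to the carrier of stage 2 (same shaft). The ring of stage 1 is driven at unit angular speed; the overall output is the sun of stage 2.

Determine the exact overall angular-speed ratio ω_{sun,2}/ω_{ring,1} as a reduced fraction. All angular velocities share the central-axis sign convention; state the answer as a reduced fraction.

2205/1024

Stage 1: N_ring = 19 + 2·13 = 45
Stage 1: 19(ω_s−ω_c) = −45(ω_r−ω_c),  ω_s=0, ω_r=1
Stage 1: 19(0−ω_c) = −45(1−ω_c)  ⇒  64ω_c = 45  ⇒  ω_c = 45/64
  ⇒ ω_c¹/ω_r¹ = 45/64
Stage 2: N_ring = 32 + 2·17 = 66
Stage 2: 32(ω_s−ω_c) = −66(ω_r−ω_c),  ω_r=0, ω_c=1
Stage 2: ω_s = 1 − (66/32)(0−1) = 49/16
  ⇒ ω_s²/ω_c² = 49/16
Coupling ω_c² = ω_c¹ ⇒ overall = 45/64 × 49/16 = 2205/1024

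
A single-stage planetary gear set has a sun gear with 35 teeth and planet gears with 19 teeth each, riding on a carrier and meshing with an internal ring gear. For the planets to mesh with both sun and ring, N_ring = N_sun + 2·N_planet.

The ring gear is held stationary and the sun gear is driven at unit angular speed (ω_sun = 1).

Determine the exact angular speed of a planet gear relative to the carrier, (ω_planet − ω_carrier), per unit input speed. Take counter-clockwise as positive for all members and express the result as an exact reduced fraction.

-2555/2052

N_ring = 35 + 2·19 = 73
35(ω_s−ω_c) = −73(ω_r−ω_c),  ω_r=0, ω_s=1
35(1−ω_c) = −73(0−ω_c)  ⇒  108ω_c = 35  ⇒  ω_c = 35/108
sun–planet: 35·(1−35/108) = −19·(ω_p−ω_c)  ⇒  ω_p−ω_c = −(35/19)·(73/108) = -2555/2052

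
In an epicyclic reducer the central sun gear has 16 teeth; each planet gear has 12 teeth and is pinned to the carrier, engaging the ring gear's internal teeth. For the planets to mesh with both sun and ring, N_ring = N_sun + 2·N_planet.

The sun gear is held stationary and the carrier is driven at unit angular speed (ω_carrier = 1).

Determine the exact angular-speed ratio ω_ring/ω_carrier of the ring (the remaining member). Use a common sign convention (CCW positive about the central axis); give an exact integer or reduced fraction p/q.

7/5

N_ring = 16 + 2·12 = 40
16(ω_s−ω_c) = −40(ω_r−ω_c),  ω_s=0, ω_c=1
ω_r = 1 − (16/40)(0−1) = 7/5
ω_r/ω_c = 7/5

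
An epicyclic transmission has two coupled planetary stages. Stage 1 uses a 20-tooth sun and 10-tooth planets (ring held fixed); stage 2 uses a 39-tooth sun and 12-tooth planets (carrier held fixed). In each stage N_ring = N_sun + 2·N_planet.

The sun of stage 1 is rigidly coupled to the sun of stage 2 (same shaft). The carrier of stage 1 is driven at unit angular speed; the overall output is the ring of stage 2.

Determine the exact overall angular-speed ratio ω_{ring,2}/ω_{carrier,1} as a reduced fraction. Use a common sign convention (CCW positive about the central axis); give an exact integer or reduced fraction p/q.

Stage 1: N_ring = 20 + 2·10 = 40
Stage 1: 20(ω_s−ω_c) = −40(ω_r−ω_c),  ω_r=0, ω_c=1
Stage 1: ω_s = 1 − (40/20)(0−1) = 3
  ⇒ ω_s¹/ω_c¹ = 3
Stage 2: N_ring = 39 + 2·12 = 63
Stage 2: 39(ω_s−ω_c) = −63(ω_r−ω_c),  ω_c=0, ω_s=1
Stage 2: ω_r = 0 − (39/63)(1−0) = -13/21
  ⇒ ω_r²/ω_s² = -13/21
Coupling ω_s² = ω_s¹ ⇒ overall = 3 × -13/21 = -13/7

-13/7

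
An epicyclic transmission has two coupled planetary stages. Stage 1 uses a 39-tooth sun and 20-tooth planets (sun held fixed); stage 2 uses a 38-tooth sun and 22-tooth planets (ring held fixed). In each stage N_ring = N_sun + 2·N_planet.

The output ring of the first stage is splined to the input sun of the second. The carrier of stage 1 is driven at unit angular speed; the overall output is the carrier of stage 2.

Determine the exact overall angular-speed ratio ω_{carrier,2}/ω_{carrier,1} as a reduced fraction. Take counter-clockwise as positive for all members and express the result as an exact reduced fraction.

Stage 1: N_ring = 39 + 2·20 = 79
Stage 1: 39(ω_s−ω_c) = −79(ω_r−ω_c),  ω_s=0, ω_c=1
Stage 1: ω_r = 1 − (39/79)(0−1) = 118/79
  ⇒ ω_r¹/ω_c¹ = 118/79
Stage 2: N_ring = 38 + 2·22 = 82
Stage 2: 38(ω_s−ω_c) = −82(ω_r−ω_c),  ω_r=0, ω_s=1
Stage 2: 38(1−ω_c) = −82(0−ω_c)  ⇒  120ω_c = 38  ⇒  ω_c = 19/60
  ⇒ ω_c²/ω_s² = 19/60
Coupling ω_s² = ω_r¹ ⇒ overall = 118/79 × 19/60 = 1121/2370

1121/2370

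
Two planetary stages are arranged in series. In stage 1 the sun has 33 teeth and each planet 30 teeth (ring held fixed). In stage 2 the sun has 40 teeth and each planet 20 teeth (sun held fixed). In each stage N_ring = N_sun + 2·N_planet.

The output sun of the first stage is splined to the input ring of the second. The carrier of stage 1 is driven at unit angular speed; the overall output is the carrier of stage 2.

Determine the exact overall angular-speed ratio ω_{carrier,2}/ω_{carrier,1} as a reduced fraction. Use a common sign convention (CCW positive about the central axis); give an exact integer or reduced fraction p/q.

Stage 1: N_ring = 33 + 2·30 = 93
Stage 1: 33(ω_s−ω_c) = −93(ω_r−ω_c),  ω_r=0, ω_c=1
Stage 1: ω_s = 1 − (93/33)(0−1) = 42/11
  ⇒ ω_s¹/ω_c¹ = 42/11
Stage 2: N_ring = 40 + 2·20 = 80
Stage 2: 40(ω_s−ω_c) = −80(ω_r−ω_c),  ω_s=0, ω_r=1
Stage 2: 40(0−ω_c) = −80(1−ω_c)  ⇒  120ω_c = 80  ⇒  ω_c = 2/3
  ⇒ ω_c²/ω_r² = 2/3
Coupling ω_r² = ω_s¹ ⇒ overall = 42/11 × 2/3 = 28/11

28/11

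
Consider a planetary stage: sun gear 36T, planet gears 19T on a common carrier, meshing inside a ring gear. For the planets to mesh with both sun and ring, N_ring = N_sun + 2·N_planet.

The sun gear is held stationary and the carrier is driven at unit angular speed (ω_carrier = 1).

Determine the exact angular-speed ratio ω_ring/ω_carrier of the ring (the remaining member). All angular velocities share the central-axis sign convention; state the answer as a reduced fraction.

N_ring = 36 + 2·19 = 74
36(ω_s−ω_c) = −74(ω_r−ω_c),  ω_s=0, ω_c=1
ω_r = 1 − (36/74)(0−1) = 55/37
ω_r/ω_c = 55/37

55/37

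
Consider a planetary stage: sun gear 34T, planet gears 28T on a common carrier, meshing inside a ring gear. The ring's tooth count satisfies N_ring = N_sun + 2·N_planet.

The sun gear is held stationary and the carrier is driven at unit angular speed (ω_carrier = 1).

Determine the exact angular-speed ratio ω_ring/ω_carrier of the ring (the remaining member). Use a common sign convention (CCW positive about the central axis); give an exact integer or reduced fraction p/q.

N_ring = 34 + 2·28 = 90
34(ω_s−ω_c) = −90(ω_r−ω_c),  ω_s=0, ω_c=1
ω_r = 1 − (34/90)(0−1) = 62/45
ω_r/ω_c = 62/45

62/45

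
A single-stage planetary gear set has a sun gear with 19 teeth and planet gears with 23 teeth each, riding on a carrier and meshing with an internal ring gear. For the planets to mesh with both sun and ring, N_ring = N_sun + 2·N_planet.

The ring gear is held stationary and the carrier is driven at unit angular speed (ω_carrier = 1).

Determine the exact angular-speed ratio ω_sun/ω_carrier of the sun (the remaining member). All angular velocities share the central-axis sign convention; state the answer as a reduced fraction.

N_ring = 19 + 2·23 = 65
19(ω_s−ω_c) = −65(ω_r−ω_c),  ω_r=0, ω_c=1
ω_s = 1 − (65/19)(0−1) = 84/19
ω_s/ω_c = 84/19

84/19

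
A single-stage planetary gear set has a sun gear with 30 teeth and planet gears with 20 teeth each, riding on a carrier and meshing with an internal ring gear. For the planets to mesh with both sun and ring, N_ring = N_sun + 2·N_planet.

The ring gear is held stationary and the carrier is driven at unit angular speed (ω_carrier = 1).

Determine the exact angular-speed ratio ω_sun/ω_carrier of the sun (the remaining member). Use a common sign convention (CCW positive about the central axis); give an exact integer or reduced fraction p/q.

10/3

N_ring = 30 + 2·20 = 70
30(ω_s−ω_c) = −70(ω_r−ω_c),  ω_r=0, ω_c=1
ω_s = 1 − (70/30)(0−1) = 10/3
ω_s/ω_c = 10/3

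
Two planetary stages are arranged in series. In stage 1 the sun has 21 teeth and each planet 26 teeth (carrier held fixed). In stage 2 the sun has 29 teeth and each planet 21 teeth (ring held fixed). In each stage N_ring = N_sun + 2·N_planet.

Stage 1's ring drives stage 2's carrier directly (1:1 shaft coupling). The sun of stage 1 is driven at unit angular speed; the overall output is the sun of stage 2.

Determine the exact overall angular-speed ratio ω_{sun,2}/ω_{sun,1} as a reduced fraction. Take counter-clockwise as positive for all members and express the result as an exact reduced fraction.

Stage 1: N_ring = 21 + 2·26 = 73
Stage 1: 21(ω_s−ω_c) = −73(ω_r−ω_c),  ω_c=0, ω_s=1
Stage 1: ω_r = 0 − (21/73)(1−0) = -21/73
  ⇒ ω_r¹/ω_s¹ = -21/73
Stage 2: N_ring = 29 + 2·21 = 71
Stage 2: 29(ω_s−ω_c) = −71(ω_r−ω_c),  ω_r=0, ω_c=1
Stage 2: ω_s = 1 − (71/29)(0−1) = 100/29
  ⇒ ω_s²/ω_c² = 100/29
Coupling ω_c² = ω_r¹ ⇒ overall = -21/73 × 100/29 = -2100/2117

-2100/2117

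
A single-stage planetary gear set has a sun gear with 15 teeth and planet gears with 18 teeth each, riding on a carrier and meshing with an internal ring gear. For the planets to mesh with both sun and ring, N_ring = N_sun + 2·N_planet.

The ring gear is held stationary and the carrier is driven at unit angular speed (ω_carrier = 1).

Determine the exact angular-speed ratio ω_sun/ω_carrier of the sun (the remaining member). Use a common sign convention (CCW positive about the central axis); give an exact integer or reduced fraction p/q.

22/5

N_ring = 15 + 2·18 = 51
15(ω_s−ω_c) = −51(ω_r−ω_c),  ω_r=0, ω_c=1
ω_s = 1 − (51/15)(0−1) = 22/5
ω_s/ω_c = 22/5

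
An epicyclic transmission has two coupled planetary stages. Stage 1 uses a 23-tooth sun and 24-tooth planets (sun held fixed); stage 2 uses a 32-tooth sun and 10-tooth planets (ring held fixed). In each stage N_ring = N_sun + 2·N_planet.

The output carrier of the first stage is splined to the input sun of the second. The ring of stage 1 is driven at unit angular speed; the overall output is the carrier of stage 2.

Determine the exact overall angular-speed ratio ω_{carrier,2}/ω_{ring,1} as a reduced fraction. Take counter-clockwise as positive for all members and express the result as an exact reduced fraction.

Stage 1: N_ring = 23 + 2·24 = 71
Stage 1: 23(ω_s−ω_c) = −71(ω_r−ω_c),  ω_s=0, ω_r=1
Stage 1: 23(0−ω_c) = −71(1−ω_c)  ⇒  94ω_c = 71  ⇒  ω_c = 71/94
  ⇒ ω_c¹/ω_r¹ = 71/94
Stage 2: N_ring = 32 + 2·10 = 52
Stage 2: 32(ω_s−ω_c) = −52(ω_r−ω_c),  ω_r=0, ω_s=1
Stage 2: 32(1−ω_c) = −52(0−ω_c)  ⇒  84ω_c = 32  ⇒  ω_c = 8/21
  ⇒ ω_c²/ω_s² = 8/21
Coupling ω_s² = ω_c¹ ⇒ overall = 71/94 × 8/21 = 284/987

284/987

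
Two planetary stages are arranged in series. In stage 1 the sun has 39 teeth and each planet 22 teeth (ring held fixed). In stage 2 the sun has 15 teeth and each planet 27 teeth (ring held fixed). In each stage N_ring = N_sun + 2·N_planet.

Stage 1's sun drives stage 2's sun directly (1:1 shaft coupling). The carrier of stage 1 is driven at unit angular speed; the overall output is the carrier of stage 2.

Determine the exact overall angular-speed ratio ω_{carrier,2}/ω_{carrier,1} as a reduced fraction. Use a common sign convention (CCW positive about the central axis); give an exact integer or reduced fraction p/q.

Stage 1: N_ring = 39 + 2·22 = 83
Stage 1: 39(ω_s−ω_c) = −83(ω_r−ω_c),  ω_r=0, ω_c=1
Stage 1: ω_s = 1 − (83/39)(0−1) = 122/39
  ⇒ ω_s¹/ω_c¹ = 122/39
Stage 2: N_ring = 15 + 2·27 = 69
Stage 2: 15(ω_s−ω_c) = −69(ω_r−ω_c),  ω_r=0, ω_s=1
Stage 2: 15(1−ω_c) = −69(0−ω_c)  ⇒  84ω_c = 15  ⇒  ω_c = 5/28
  ⇒ ω_c²/ω_s² = 5/28
Coupling ω_s² = ω_s¹ ⇒ overall = 122/39 × 5/28 = 305/546

305/546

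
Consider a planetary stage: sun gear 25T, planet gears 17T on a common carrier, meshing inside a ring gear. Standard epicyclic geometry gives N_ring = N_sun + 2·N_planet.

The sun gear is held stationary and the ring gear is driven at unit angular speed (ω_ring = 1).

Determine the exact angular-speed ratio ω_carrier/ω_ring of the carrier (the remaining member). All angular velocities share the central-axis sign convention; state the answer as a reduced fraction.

59/84

N_ring = 25 + 2·17 = 59
25(ω_s−ω_c) = −59(ω_r−ω_c),  ω_s=0, ω_r=1
25(0−ω_c) = −59(1−ω_c)  ⇒  84ω_c = 59  ⇒  ω_c = 59/84
ω_c/ω_r = 59/84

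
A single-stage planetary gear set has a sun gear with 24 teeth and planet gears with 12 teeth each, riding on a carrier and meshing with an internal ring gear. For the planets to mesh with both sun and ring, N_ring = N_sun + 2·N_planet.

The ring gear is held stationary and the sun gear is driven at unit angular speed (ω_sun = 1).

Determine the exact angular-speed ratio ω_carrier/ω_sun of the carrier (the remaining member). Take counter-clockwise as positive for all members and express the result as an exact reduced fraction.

N_ring = 24 + 2·12 = 48
24(ω_s−ω_c) = −48(ω_r−ω_c),  ω_r=0, ω_s=1
24(1−ω_c) = −48(0−ω_c)  ⇒  72ω_c = 24  ⇒  ω_c = 1/3
ω_c/ω_s = 1/3

1/3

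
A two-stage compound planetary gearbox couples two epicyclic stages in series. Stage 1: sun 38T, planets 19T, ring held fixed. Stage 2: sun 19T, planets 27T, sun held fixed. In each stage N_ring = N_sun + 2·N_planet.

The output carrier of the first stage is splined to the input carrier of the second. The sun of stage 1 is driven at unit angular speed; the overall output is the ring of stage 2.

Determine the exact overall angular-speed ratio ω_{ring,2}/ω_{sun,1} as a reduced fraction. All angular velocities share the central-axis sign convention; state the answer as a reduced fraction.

Stage 1: N_ring = 38 + 2·19 = 76
Stage 1: 38(ω_s−ω_c) = −76(ω_r−ω_c),  ω_r=0, ω_s=1
Stage 1: 38(1−ω_c) = −76(0−ω_c)  ⇒  114ω_c = 38  ⇒  ω_c = 1/3
  ⇒ ω_c¹/ω_s¹ = 1/3
Stage 2: N_ring = 19 + 2·27 = 73
Stage 2: 19(ω_s−ω_c) = −73(ω_r−ω_c),  ω_s=0, ω_c=1
Stage 2: ω_r = 1 − (19/73)(0−1) = 92/73
  ⇒ ω_r²/ω_c² = 92/73
Coupling ω_c² = ω_c¹ ⇒ overall = 1/3 × 92/73 = 92/219

92/219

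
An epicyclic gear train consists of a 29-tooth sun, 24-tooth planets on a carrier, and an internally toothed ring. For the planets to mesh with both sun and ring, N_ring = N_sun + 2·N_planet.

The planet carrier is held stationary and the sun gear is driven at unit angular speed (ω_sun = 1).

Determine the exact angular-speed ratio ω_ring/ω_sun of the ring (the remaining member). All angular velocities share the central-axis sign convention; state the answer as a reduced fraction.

-29/77

N_ring = 29 + 2·24 = 77
29(ω_s−ω_c) = −77(ω_r−ω_c),  ω_c=0, ω_s=1
ω_r = 0 − (29/77)(1−0) = -29/77
ω_r/ω_s = -29/77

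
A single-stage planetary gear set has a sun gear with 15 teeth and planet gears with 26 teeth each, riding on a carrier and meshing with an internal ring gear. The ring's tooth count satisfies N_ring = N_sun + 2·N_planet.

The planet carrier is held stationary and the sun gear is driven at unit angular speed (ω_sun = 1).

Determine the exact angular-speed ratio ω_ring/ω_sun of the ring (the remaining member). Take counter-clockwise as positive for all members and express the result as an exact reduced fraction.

-15/67

N_ring = 15 + 2·26 = 67
15(ω_s−ω_c) = −67(ω_r−ω_c),  ω_c=0, ω_s=1
ω_r = 0 − (15/67)(1−0) = -15/67
ω_r/ω_s = -15/67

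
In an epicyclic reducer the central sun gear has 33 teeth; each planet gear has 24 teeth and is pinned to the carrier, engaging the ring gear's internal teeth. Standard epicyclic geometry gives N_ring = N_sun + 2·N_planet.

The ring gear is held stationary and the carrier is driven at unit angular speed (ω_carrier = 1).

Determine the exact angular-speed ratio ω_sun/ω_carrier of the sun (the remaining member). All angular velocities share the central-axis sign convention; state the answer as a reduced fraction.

N_ring = 33 + 2·24 = 81
33(ω_s−ω_c) = −81(ω_r−ω_c),  ω_r=0, ω_c=1
ω_s = 1 − (81/33)(0−1) = 38/11
ω_s/ω_c = 38/11

38/11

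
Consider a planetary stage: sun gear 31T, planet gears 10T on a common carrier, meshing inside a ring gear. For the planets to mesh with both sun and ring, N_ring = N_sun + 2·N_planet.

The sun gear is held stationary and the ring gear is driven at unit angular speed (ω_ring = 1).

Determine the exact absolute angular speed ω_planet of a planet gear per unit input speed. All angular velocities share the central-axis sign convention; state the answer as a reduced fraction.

N_ring = 31 + 2·10 = 51
31(ω_s−ω_c) = −51(ω_r−ω_c),  ω_s=0, ω_r=1
31(0−ω_c) = −51(1−ω_c)  ⇒  82ω_c = 51  ⇒  ω_c = 51/82
sun–planet: 31·(0−51/82) = −10·(ω_p−ω_c)  ⇒  ω_p−ω_c = −(31/10)·(-51/82) = 1581/820
ω_p = 51/82 + 1581/820 = 51/20

51/20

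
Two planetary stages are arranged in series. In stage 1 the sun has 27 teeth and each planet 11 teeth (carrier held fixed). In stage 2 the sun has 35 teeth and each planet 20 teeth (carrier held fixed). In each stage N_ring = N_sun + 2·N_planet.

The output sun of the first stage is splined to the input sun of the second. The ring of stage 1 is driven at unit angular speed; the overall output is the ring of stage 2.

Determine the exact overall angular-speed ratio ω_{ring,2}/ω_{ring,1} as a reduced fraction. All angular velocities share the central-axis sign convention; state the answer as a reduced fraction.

343/405

Stage 1: N_ring = 27 + 2·11 = 49
Stage 1: 27(ω_s−ω_c) = −49(ω_r−ω_c),  ω_c=0, ω_r=1
Stage 1: ω_s = 0 − (49/27)(1−0) = -49/27
  ⇒ ω_s¹/ω_r¹ = -49/27
Stage 2: N_ring = 35 + 2·20 = 75
Stage 2: 35(ω_s−ω_c) = −75(ω_r−ω_c),  ω_c=0, ω_s=1
Stage 2: ω_r = 0 − (35/75)(1−0) = -7/15
  ⇒ ω_r²/ω_s² = -7/15
Coupling ω_s² = ω_s¹ ⇒ overall = -49/27 × -7/15 = 343/405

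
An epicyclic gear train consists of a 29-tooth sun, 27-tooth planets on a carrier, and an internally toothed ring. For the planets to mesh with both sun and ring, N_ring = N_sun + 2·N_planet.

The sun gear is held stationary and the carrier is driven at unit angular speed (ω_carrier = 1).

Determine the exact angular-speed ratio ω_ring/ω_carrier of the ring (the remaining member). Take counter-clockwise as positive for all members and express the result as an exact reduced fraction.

N_ring = 29 + 2·27 = 83
29(ω_s−ω_c) = −83(ω_r−ω_c),  ω_s=0, ω_c=1
ω_r = 1 − (29/83)(0−1) = 112/83
ω_r/ω_c = 112/83

112/83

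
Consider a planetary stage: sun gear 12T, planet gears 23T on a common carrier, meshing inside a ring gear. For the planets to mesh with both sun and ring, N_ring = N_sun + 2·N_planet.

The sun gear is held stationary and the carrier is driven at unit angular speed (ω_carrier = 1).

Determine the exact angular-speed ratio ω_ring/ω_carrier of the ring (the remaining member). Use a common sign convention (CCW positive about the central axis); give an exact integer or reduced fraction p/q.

35/29

N_ring = 12 + 2·23 = 58
12(ω_s−ω_c) = −58(ω_r−ω_c),  ω_s=0, ω_c=1
ω_r = 1 − (12/58)(0−1) = 35/29
ω_r/ω_c = 35/29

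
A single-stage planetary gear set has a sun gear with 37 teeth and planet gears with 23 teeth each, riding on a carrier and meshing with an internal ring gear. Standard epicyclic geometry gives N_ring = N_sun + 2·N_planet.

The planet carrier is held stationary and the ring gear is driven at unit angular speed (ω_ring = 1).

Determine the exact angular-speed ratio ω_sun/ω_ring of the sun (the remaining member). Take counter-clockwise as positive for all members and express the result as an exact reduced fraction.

-83/37

N_ring = 37 + 2·23 = 83
37(ω_s−ω_c) = −83(ω_r−ω_c),  ω_c=0, ω_r=1
ω_s = 0 − (83/37)(1−0) = -83/37
ω_s/ω_r = -83/37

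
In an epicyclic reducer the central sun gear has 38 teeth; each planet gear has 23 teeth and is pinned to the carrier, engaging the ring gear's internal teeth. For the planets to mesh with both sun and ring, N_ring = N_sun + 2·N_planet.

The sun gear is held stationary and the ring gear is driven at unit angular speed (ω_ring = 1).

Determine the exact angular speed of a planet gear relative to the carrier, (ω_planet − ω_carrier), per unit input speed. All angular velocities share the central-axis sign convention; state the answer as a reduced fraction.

1596/1403

N_ring = 38 + 2·23 = 84
38(ω_s−ω_c) = −84(ω_r−ω_c),  ω_s=0, ω_r=1
38(0−ω_c) = −84(1−ω_c)  ⇒  122ω_c = 84  ⇒  ω_c = 42/61
sun–planet: 38·(0−42/61) = −23·(ω_p−ω_c)  ⇒  ω_p−ω_c = −(38/23)·(-42/61) = 1596/1403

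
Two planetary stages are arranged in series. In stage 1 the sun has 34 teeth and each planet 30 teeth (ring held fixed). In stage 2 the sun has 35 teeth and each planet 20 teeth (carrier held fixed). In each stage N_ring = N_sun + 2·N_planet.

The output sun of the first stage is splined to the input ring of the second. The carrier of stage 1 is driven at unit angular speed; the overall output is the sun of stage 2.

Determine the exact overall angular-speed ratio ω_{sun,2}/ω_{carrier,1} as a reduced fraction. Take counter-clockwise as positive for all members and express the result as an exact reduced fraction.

Stage 1: N_ring = 34 + 2·30 = 94
Stage 1: 34(ω_s−ω_c) = −94(ω_r−ω_c),  ω_r=0, ω_c=1
Stage 1: ω_s = 1 − (94/34)(0−1) = 64/17
  ⇒ ω_s¹/ω_c¹ = 64/17
Stage 2: N_ring = 35 + 2·20 = 75
Stage 2: 35(ω_s−ω_c) = −75(ω_r−ω_c),  ω_c=0, ω_r=1
Stage 2: ω_s = 0 − (75/35)(1−0) = -15/7
  ⇒ ω_s²/ω_r² = -15/7
Coupling ω_r² = ω_s¹ ⇒ overall = 64/17 × -15/7 = -960/119

-960/119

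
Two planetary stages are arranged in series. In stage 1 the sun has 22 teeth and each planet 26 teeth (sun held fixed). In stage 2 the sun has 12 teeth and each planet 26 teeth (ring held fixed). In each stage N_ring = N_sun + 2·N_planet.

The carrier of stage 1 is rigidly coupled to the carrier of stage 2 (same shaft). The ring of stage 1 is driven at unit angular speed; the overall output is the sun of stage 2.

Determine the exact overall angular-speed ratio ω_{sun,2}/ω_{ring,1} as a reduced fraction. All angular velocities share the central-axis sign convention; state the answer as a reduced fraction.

Stage 1: N_ring = 22 + 2·26 = 74
Stage 1: 22(ω_s−ω_c) = −74(ω_r−ω_c),  ω_s=0, ω_r=1
Stage 1: 22(0−ω_c) = −74(1−ω_c)  ⇒  96ω_c = 74  ⇒  ω_c = 37/48
  ⇒ ω_c¹/ω_r¹ = 37/48
Stage 2: N_ring = 12 + 2·26 = 64
Stage 2: 12(ω_s−ω_c) = −64(ω_r−ω_c),  ω_r=0, ω_c=1
Stage 2: ω_s = 1 − (64/12)(0−1) = 19/3
  ⇒ ω_s²/ω_c² = 19/3
Coupling ω_c² = ω_c¹ ⇒ overall = 37/48 × 19/3 = 703/144

703/144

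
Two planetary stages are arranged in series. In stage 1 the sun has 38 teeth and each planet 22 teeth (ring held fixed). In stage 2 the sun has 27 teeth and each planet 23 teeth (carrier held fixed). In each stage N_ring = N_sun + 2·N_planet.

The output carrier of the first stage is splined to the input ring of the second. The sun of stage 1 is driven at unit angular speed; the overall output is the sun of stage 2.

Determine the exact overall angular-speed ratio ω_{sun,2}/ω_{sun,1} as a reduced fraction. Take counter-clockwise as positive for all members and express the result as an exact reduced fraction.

-1387/1620

Stage 1: N_ring = 38 + 2·22 = 82
Stage 1: 38(ω_s−ω_c) = −82(ω_r−ω_c),  ω_r=0, ω_s=1
Stage 1: 38(1−ω_c) = −82(0−ω_c)  ⇒  120ω_c = 38  ⇒  ω_c = 19/60
  ⇒ ω_c¹/ω_s¹ = 19/60
Stage 2: N_ring = 27 + 2·23 = 73
Stage 2: 27(ω_s−ω_c) = −73(ω_r−ω_c),  ω_c=0, ω_r=1
Stage 2: ω_s = 0 − (73/27)(1−0) = -73/27
  ⇒ ω_s²/ω_r² = -73/27
Coupling ω_r² = ω_c¹ ⇒ overall = 19/60 × -73/27 = -1387/1620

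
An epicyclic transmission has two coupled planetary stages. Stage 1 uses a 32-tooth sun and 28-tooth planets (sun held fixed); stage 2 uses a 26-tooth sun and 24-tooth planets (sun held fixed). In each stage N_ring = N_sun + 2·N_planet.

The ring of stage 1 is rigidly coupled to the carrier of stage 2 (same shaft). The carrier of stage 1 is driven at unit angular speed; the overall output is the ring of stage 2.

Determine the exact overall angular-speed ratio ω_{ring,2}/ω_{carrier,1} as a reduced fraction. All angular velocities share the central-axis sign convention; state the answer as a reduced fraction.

750/407

Stage 1: N_ring = 32 + 2·28 = 88
Stage 1: 32(ω_s−ω_c) = −88(ω_r−ω_c),  ω_s=0, ω_c=1
Stage 1: ω_r = 1 − (32/88)(0−1) = 15/11
  ⇒ ω_r¹/ω_c¹ = 15/11
Stage 2: N_ring = 26 + 2·24 = 74
Stage 2: 26(ω_s−ω_c) = −74(ω_r−ω_c),  ω_s=0, ω_c=1
Stage 2: ω_r = 1 − (26/74)(0−1) = 50/37
  ⇒ ω_r²/ω_c² = 50/37
Coupling ω_c² = ω_r¹ ⇒ overall = 15/11 × 50/37 = 750/407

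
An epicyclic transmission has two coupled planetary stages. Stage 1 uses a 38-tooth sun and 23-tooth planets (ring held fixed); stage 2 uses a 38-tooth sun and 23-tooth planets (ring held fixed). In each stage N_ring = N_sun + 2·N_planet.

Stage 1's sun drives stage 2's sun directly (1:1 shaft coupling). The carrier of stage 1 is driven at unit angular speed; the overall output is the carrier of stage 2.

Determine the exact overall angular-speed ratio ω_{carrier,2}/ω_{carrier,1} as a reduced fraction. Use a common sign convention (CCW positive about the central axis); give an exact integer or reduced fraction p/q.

Stage 1: N_ring = 38 + 2·23 = 84
Stage 1: 38(ω_s−ω_c) = −84(ω_r−ω_c),  ω_r=0, ω_c=1
Stage 1: ω_s = 1 − (84/38)(0−1) = 61/19
  ⇒ ω_s¹/ω_c¹ = 61/19
Stage 2: N_ring = 38 + 2·23 = 84
Stage 2: 38(ω_s−ω_c) = −84(ω_r−ω_c),  ω_r=0, ω_s=1
Stage 2: 38(1−ω_c) = −84(0−ω_c)  ⇒  122ω_c = 38  ⇒  ω_c = 19/61
  ⇒ ω_c²/ω_s² = 19/61
Coupling ω_s² = ω_s¹ ⇒ overall = 61/19 × 19/61 = 1

1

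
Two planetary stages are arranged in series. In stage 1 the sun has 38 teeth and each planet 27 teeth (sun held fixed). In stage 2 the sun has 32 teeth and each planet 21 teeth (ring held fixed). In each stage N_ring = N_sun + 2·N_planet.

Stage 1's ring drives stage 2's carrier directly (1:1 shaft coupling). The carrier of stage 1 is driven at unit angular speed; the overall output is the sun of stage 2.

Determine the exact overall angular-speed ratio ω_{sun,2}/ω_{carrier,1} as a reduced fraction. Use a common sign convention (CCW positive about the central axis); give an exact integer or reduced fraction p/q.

3445/736

Stage 1: N_ring = 38 + 2·27 = 92
Stage 1: 38(ω_s−ω_c) = −92(ω_r−ω_c),  ω_s=0, ω_c=1
Stage 1: ω_r = 1 − (38/92)(0−1) = 65/46
  ⇒ ω_r¹/ω_c¹ = 65/46
Stage 2: N_ring = 32 + 2·21 = 74
Stage 2: 32(ω_s−ω_c) = −74(ω_r−ω_c),  ω_r=0, ω_c=1
Stage 2: ω_s = 1 − (74/32)(0−1) = 53/16
  ⇒ ω_s²/ω_c² = 53/16
Coupling ω_c² = ω_r¹ ⇒ overall = 65/46 × 53/16 = 3445/736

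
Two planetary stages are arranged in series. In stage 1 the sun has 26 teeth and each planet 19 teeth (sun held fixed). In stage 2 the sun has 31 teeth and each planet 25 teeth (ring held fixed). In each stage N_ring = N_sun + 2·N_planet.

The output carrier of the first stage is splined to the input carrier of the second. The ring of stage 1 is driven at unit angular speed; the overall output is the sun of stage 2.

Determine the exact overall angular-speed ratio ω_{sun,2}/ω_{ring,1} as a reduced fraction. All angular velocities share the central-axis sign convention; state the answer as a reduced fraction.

3584/1395

Stage 1: N_ring = 26 + 2·19 = 64
Stage 1: 26(ω_s−ω_c) = −64(ω_r−ω_c),  ω_s=0, ω_r=1
Stage 1: 26(0−ω_c) = −64(1−ω_c)  ⇒  90ω_c = 64  ⇒  ω_c = 32/45
  ⇒ ω_c¹/ω_r¹ = 32/45
Stage 2: N_ring = 31 + 2·25 = 81
Stage 2: 31(ω_s−ω_c) = −81(ω_r−ω_c),  ω_r=0, ω_c=1
Stage 2: ω_s = 1 − (81/31)(0−1) = 112/31
  ⇒ ω_s²/ω_c² = 112/31
Coupling ω_c² = ω_c¹ ⇒ overall = 32/45 × 112/31 = 3584/1395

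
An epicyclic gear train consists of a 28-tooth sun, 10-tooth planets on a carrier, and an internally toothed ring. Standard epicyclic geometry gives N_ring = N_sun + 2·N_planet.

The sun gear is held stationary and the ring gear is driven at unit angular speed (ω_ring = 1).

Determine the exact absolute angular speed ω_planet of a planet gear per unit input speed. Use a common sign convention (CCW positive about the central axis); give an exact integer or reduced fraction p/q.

N_ring = 28 + 2·10 = 48
28(ω_s−ω_c) = −48(ω_r−ω_c),  ω_s=0, ω_r=1
28(0−ω_c) = −48(1−ω_c)  ⇒  76ω_c = 48  ⇒  ω_c = 12/19
sun–planet: 28·(0−12/19) = −10·(ω_p−ω_c)  ⇒  ω_p−ω_c = −(28/10)·(-12/19) = 168/95
ω_p = 12/19 + 168/95 = 12/5

12/5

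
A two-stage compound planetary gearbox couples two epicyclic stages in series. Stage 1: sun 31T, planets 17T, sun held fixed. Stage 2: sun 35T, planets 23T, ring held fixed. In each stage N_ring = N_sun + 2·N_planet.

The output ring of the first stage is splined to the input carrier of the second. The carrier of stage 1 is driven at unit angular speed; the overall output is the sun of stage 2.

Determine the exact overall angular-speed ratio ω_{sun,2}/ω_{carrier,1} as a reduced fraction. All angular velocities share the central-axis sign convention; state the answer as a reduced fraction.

Stage 1: N_ring = 31 + 2·17 = 65
Stage 1: 31(ω_s−ω_c) = −65(ω_r−ω_c),  ω_s=0, ω_c=1
Stage 1: ω_r = 1 − (31/65)(0−1) = 96/65
  ⇒ ω_r¹/ω_c¹ = 96/65
Stage 2: N_ring = 35 + 2·23 = 81
Stage 2: 35(ω_s−ω_c) = −81(ω_r−ω_c),  ω_r=0, ω_c=1
Stage 2: ω_s = 1 − (81/35)(0−1) = 116/35
  ⇒ ω_s²/ω_c² = 116/35
Coupling ω_c² = ω_r¹ ⇒ overall = 96/65 × 116/35 = 11136/2275

11136/2275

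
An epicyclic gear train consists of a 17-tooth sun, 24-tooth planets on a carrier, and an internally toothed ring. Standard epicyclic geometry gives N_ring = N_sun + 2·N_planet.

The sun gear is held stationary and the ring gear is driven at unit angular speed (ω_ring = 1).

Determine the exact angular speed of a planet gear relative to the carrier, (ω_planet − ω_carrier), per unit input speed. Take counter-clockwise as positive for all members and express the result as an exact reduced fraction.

1105/1968

N_ring = 17 + 2·24 = 65
17(ω_s−ω_c) = −65(ω_r−ω_c),  ω_s=0, ω_r=1
17(0−ω_c) = −65(1−ω_c)  ⇒  82ω_c = 65  ⇒  ω_c = 65/82
sun–planet: 17·(0−65/82) = −24·(ω_p−ω_c)  ⇒  ω_p−ω_c = −(17/24)·(-65/82) = 1105/1968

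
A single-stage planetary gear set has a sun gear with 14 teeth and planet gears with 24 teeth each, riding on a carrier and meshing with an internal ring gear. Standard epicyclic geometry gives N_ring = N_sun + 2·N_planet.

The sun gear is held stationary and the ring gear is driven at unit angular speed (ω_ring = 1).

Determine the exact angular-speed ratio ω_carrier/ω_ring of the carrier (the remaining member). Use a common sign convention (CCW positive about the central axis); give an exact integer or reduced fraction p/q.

31/38

N_ring = 14 + 2·24 = 62
14(ω_s−ω_c) = −62(ω_r−ω_c),  ω_s=0, ω_r=1
14(0−ω_c) = −62(1−ω_c)  ⇒  76ω_c = 62  ⇒  ω_c = 31/38
ω_c/ω_r = 31/38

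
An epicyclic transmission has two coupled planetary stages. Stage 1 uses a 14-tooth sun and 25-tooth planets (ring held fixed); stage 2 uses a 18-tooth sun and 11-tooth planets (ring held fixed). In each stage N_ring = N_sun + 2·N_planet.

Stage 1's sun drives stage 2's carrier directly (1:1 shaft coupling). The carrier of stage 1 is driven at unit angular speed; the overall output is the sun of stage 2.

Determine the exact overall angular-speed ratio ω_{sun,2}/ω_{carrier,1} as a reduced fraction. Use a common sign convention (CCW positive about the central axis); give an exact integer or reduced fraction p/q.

377/21

Stage 1: N_ring = 14 + 2·25 = 64
Stage 1: 14(ω_s−ω_c) = −64(ω_r−ω_c),  ω_r=0, ω_c=1
Stage 1: ω_s = 1 − (64/14)(0−1) = 39/7
  ⇒ ω_s¹/ω_c¹ = 39/7
Stage 2: N_ring = 18 + 2·11 = 40
Stage 2: 18(ω_s−ω_c) = −40(ω_r−ω_c),  ω_r=0, ω_c=1
Stage 2: ω_s = 1 − (40/18)(0−1) = 29/9
  ⇒ ω_s²/ω_c² = 29/9
Coupling ω_c² = ω_s¹ ⇒ overall = 39/7 × 29/9 = 377/21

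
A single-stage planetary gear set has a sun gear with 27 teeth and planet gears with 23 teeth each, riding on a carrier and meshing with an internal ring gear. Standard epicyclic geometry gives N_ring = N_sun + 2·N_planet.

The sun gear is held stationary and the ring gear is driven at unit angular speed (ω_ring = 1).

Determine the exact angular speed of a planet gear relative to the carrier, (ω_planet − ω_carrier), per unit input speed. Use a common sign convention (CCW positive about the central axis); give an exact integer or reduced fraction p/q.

N_ring = 27 + 2·23 = 73
27(ω_s−ω_c) = −73(ω_r−ω_c),  ω_s=0, ω_r=1
27(0−ω_c) = −73(1−ω_c)  ⇒  100ω_c = 73  ⇒  ω_c = 73/100
sun–planet: 27·(0−73/100) = −23·(ω_p−ω_c)  ⇒  ω_p−ω_c = −(27/23)·(-73/100) = 1971/2300

1971/2300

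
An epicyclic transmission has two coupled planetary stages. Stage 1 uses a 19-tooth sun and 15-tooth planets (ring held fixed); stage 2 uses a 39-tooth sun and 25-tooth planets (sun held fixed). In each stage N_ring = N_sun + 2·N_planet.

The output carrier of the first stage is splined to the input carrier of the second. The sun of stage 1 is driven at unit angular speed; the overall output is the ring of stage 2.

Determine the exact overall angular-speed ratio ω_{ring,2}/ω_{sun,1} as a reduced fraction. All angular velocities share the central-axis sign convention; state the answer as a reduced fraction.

608/1513

Stage 1: N_ring = 19 + 2·15 = 49
Stage 1: 19(ω_s−ω_c) = −49(ω_r−ω_c),  ω_r=0, ω_s=1
Stage 1: 19(1−ω_c) = −49(0−ω_c)  ⇒  68ω_c = 19  ⇒  ω_c = 19/68
  ⇒ ω_c¹/ω_s¹ = 19/68
Stage 2: N_ring = 39 + 2·25 = 89
Stage 2: 39(ω_s−ω_c) = −89(ω_r−ω_c),  ω_s=0, ω_c=1
Stage 2: ω_r = 1 − (39/89)(0−1) = 128/89
  ⇒ ω_r²/ω_c² = 128/89
Coupling ω_c² = ω_c¹ ⇒ overall = 19/68 × 128/89 = 608/1513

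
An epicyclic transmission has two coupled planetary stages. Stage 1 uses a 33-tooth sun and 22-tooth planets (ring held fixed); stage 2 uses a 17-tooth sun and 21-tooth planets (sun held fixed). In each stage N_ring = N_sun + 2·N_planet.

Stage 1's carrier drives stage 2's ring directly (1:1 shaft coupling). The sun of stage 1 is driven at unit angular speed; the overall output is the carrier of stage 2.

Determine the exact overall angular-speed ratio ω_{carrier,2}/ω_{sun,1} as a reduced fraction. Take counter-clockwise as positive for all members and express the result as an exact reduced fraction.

177/760

Stage 1: N_ring = 33 + 2·22 = 77
Stage 1: 33(ω_s−ω_c) = −77(ω_r−ω_c),  ω_r=0, ω_s=1
Stage 1: 33(1−ω_c) = −77(0−ω_c)  ⇒  110ω_c = 33  ⇒  ω_c = 3/10
  ⇒ ω_c¹/ω_s¹ = 3/10
Stage 2: N_ring = 17 + 2·21 = 59
Stage 2: 17(ω_s−ω_c) = −59(ω_r−ω_c),  ω_s=0, ω_r=1
Stage 2: 17(0−ω_c) = −59(1−ω_c)  ⇒  76ω_c = 59  ⇒  ω_c = 59/76
  ⇒ ω_c²/ω_r² = 59/76
Coupling ω_r² = ω_c¹ ⇒ overall = 3/10 × 59/76 = 177/760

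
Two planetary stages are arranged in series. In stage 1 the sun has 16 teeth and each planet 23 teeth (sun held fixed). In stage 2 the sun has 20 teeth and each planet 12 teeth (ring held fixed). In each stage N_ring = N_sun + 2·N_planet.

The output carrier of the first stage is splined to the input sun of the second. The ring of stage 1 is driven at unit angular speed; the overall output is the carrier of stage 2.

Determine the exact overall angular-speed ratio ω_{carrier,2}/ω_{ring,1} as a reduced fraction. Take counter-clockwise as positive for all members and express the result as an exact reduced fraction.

Stage 1: N_ring = 16 + 2·23 = 62
Stage 1: 16(ω_s−ω_c) = −62(ω_r−ω_c),  ω_s=0, ω_r=1
Stage 1: 16(0−ω_c) = −62(1−ω_c)  ⇒  78ω_c = 62  ⇒  ω_c = 31/39
  ⇒ ω_c¹/ω_r¹ = 31/39
Stage 2: N_ring = 20 + 2·12 = 44
Stage 2: 20(ω_s−ω_c) = −44(ω_r−ω_c),  ω_r=0, ω_s=1
Stage 2: 20(1−ω_c) = −44(0−ω_c)  ⇒  64ω_c = 20  ⇒  ω_c = 5/16
  ⇒ ω_c²/ω_s² = 5/16
Coupling ω_s² = ω_c¹ ⇒ overall = 31/39 × 5/16 = 155/624

155/624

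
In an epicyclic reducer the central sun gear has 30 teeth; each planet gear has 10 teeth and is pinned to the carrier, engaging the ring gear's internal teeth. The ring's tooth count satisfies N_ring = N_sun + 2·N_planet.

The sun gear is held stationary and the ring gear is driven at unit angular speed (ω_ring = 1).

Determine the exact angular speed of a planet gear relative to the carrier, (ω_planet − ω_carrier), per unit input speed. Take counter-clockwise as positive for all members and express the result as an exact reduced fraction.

15/8

N_ring = 30 + 2·10 = 50
30(ω_s−ω_c) = −50(ω_r−ω_c),  ω_s=0, ω_r=1
30(0−ω_c) = −50(1−ω_c)  ⇒  80ω_c = 50  ⇒  ω_c = 5/8
sun–planet: 30·(0−5/8) = −10·(ω_p−ω_c)  ⇒  ω_p−ω_c = −(30/10)·(-5/8) = 15/8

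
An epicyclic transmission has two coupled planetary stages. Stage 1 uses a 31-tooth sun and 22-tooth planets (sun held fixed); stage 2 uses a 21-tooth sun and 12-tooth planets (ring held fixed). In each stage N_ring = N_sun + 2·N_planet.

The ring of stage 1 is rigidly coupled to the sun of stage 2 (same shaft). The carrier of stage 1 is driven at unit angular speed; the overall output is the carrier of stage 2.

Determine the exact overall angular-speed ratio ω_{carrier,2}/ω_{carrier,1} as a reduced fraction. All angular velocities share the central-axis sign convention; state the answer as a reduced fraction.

371/825

Stage 1: N_ring = 31 + 2·22 = 75
Stage 1: 31(ω_s−ω_c) = −75(ω_r−ω_c),  ω_s=0, ω_c=1
Stage 1: ω_r = 1 − (31/75)(0−1) = 106/75
  ⇒ ω_r¹/ω_c¹ = 106/75
Stage 2: N_ring = 21 + 2·12 = 45
Stage 2: 21(ω_s−ω_c) = −45(ω_r−ω_c),  ω_r=0, ω_s=1
Stage 2: 21(1−ω_c) = −45(0−ω_c)  ⇒  66ω_c = 21  ⇒  ω_c = 7/22
  ⇒ ω_c²/ω_s² = 7/22
Coupling ω_s² = ω_r¹ ⇒ overall = 106/75 × 7/22 = 371/825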